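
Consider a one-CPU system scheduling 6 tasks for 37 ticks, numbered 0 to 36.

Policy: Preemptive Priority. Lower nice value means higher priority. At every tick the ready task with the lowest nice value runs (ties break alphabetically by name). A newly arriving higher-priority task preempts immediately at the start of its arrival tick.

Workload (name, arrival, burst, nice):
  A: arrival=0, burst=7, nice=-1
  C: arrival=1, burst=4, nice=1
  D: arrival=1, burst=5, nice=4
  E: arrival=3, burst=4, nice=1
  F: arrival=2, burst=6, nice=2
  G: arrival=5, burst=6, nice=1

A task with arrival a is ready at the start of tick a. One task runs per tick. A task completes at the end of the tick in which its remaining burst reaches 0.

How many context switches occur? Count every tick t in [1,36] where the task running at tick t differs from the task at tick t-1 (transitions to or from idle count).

context switches = 6

t=0: ready={A} → run A
t=1: ready={A,C,D} → run A
t=2: ready={A,C,D,F} → run A
t=3: ready={A,C,D,E,F} → run A
t=4: ready={A,C,D,E,F} → run A
t=5: ready={A,C,D,E,F,G} → run A
t=6: ready={A,C,D,E,F,G} → run A
t=7: ready={C,D,E,F,G} → run C
t=8: ready={C,D,E,F,G} → run C
t=9: ready={C,D,E,F,G} → run C
t=10: ready={C,D,E,F,G} → run C
t=11: ready={D,E,F,G} → run E
t=12: ready={D,E,F,G} → run E
t=13: ready={D,E,F,G} → run E
t=14: ready={D,E,F,G} → run E
t=15: ready={D,F,G} → run G
t=16: ready={D,F,G} → run G
t=17: ready={D,F,G} → run G
t=18: ready={D,F,G} → run G
t=19: ready={D,F,G} → run G
t=20: ready={D,F,G} → run G
t=21: ready={D,F} → run F
t=22: ready={D,F} → run F
t=23: ready={D,F} → run F
t=24: ready={D,F} → run F
t=25: ready={D,F} → run F
t=26: ready={D,F} → run F
t=27: ready={D} → run D
t=28: ready={D} → run D
t=29: ready={D} → run D
t=30: ready={D} → run D
t=31: ready={D} → run D
t=32: (idle)
t=33: (idle)
t=34: (idle)
t=35: (idle)
t=36: (idle)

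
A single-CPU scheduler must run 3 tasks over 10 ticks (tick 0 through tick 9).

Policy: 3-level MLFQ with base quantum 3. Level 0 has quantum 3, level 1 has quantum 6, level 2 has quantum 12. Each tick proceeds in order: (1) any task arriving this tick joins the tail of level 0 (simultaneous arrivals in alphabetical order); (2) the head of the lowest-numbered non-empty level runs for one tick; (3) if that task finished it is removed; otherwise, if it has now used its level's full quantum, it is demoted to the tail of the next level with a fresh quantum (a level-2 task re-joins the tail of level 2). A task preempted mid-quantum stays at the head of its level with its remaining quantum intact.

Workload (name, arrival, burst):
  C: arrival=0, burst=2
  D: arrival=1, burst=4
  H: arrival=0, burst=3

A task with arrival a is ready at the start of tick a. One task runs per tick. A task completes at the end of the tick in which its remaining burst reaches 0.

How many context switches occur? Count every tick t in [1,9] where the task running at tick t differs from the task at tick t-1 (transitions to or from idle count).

t=0: L0/L1/L2 = CH/-/- → run C
t=1: L0/L1/L2 = CHD/-/- → run C
t=2: L0/L1/L2 = HD/-/- → run H
t=3: L0/L1/L2 = HD/-/- → run H
t=4: L0/L1/L2 = HD/-/- → run H
t=5: L0/L1/L2 = D/-/- → run D
t=6: L0/L1/L2 = D/-/- → run D
t=7: L0/L1/L2 = D/-/- → run D
t=8: L0/L1/L2 = -/D/- → run D
t=9: (idle)

context switches = 3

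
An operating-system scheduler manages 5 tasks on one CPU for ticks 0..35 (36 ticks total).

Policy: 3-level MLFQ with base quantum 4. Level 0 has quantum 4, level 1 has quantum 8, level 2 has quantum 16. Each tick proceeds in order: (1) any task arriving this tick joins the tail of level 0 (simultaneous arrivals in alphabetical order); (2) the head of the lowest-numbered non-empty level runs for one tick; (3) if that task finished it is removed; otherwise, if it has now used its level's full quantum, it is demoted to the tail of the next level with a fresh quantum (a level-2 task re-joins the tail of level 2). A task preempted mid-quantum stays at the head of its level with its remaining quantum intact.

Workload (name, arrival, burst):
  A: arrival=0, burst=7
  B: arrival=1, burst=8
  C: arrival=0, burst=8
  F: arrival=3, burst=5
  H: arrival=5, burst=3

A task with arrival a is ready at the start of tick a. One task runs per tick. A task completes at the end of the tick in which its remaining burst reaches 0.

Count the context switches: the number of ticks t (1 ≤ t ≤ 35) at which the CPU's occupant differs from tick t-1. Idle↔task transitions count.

t=0: L0/L1/L2 = AC/-/- → run A
t=1: L0/L1/L2 = ACB/-/- → run A
t=2: L0/L1/L2 = ACB/-/- → run A
t=3: L0/L1/L2 = ACBF/-/- → run A
t=4: L0/L1/L2 = CBF/A/- → run C
t=5: L0/L1/L2 = CBFH/A/- → run C
t=6: L0/L1/L2 = CBFH/A/- → run C
t=7: L0/L1/L2 = CBFH/A/- → run C
t=8: L0/L1/L2 = BFH/AC/- → run B
t=9: L0/L1/L2 = BFH/AC/- → run B
t=10: L0/L1/L2 = BFH/AC/- → run B
t=11: L0/L1/L2 = BFH/AC/- → run B
t=12: L0/L1/L2 = FH/ACB/- → run F
t=13: L0/L1/L2 = FH/ACB/- → run F
t=14: L0/L1/L2 = FH/ACB/- → run F
t=15: L0/L1/L2 = FH/ACB/- → run F
t=16: L0/L1/L2 = H/ACBF/- → run H
t=17: L0/L1/L2 = H/ACBF/- → run H
t=18: L0/L1/L2 = H/ACBF/- → run H
t=19: L0/L1/L2 = -/ACBF/- → run A
t=20: L0/L1/L2 = -/ACBF/- → run A
t=21: L0/L1/L2 = -/ACBF/- → run A
t=22: L0/L1/L2 = -/CBF/- → run C
t=23: L0/L1/L2 = -/CBF/- → run C
t=24: L0/L1/L2 = -/CBF/- → run C
t=25: L0/L1/L2 = -/CBF/- → run C
t=26: L0/L1/L2 = -/BF/- → run B
t=27: L0/L1/L2 = -/BF/- → run B
t=28: L0/L1/L2 = -/BF/- → run B
t=29: L0/L1/L2 = -/BF/- → run B
t=30: L0/L1/L2 = -/F/- → run F
t=31: (idle)
t=32: (idle)
t=33: (idle)
t=34: (idle)
t=35: (idle)

context switches = 9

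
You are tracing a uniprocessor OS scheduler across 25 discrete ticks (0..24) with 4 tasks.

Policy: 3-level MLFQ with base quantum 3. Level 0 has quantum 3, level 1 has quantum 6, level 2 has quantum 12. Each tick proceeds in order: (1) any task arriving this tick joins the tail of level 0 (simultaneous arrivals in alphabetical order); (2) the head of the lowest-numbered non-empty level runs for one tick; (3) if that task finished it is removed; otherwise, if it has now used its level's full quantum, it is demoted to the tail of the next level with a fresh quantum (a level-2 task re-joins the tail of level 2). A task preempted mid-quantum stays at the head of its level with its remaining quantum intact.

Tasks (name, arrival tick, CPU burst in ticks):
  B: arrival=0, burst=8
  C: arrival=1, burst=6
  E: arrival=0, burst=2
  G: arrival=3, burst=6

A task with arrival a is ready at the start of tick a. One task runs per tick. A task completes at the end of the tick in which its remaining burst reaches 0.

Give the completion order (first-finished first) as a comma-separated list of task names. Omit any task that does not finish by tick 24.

completion order = E, B, C, G

t=0: L0/L1/L2 = BE/-/- → run B
t=1: L0/L1/L2 = BEC/-/- → run B
t=2: L0/L1/L2 = BEC/-/- → run B
t=3: L0/L1/L2 = ECG/B/- → run E
t=4: L0/L1/L2 = ECG/B/- → run E
t=5: L0/L1/L2 = CG/B/- → run C
t=6: L0/L1/L2 = CG/B/- → run C
t=7: L0/L1/L2 = CG/B/- → run C
t=8: L0/L1/L2 = G/BC/- → run G
t=9: L0/L1/L2 = G/BC/- → run G
t=10: L0/L1/L2 = G/BC/- → run G
t=11: L0/L1/L2 = -/BCG/- → run B
t=12: L0/L1/L2 = -/BCG/- → run B
t=13: L0/L1/L2 = -/BCG/- → run B
t=14: L0/L1/L2 = -/BCG/- → run B
t=15: L0/L1/L2 = -/BCG/- → run B
t=16: L0/L1/L2 = -/CG/- → run C
t=17: L0/L1/L2 = -/CG/- → run C
t=18: L0/L1/L2 = -/CG/- → run C
t=19: L0/L1/L2 = -/G/- → run G
t=20: L0/L1/L2 = -/G/- → run G
t=21: L0/L1/L2 = -/G/- → run G
t=22: (idle)
t=23: (idle)
t=24: (idle)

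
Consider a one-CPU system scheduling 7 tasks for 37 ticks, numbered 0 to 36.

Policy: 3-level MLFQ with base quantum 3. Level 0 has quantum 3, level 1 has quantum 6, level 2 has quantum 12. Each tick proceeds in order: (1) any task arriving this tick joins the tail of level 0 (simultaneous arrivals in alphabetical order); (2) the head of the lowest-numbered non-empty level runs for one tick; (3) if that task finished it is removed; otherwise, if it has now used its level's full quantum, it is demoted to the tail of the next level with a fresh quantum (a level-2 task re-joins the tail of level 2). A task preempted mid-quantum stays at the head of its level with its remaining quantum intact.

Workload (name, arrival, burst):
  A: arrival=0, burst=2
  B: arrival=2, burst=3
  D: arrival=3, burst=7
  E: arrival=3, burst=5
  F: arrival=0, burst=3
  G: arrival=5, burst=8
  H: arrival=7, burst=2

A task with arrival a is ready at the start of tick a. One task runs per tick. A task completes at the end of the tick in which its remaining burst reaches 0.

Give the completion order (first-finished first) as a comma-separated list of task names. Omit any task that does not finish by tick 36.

completion order = A, F, B, H, D, E, G

t=0: L0/L1/L2 = AF/-/- → run A
t=1: L0/L1/L2 = AF/-/- → run A
t=2: L0/L1/L2 = FB/-/- → run F
t=3: L0/L1/L2 = FBDE/-/- → run F
t=4: L0/L1/L2 = FBDE/-/- → run F
t=5: L0/L1/L2 = BDEG/-/- → run B
t=6: L0/L1/L2 = BDEG/-/- → run B
t=7: L0/L1/L2 = BDEGH/-/- → run B
t=8: L0/L1/L2 = DEGH/-/- → run D
t=9: L0/L1/L2 = DEGH/-/- → run D
t=10: L0/L1/L2 = DEGH/-/- → run D
t=11: L0/L1/L2 = EGH/D/- → run E
t=12: L0/L1/L2 = EGH/D/- → run E
t=13: L0/L1/L2 = EGH/D/- → run E
t=14: L0/L1/L2 = GH/DE/- → run G
t=15: L0/L1/L2 = GH/DE/- → run G
t=16: L0/L1/L2 = GH/DE/- → run G
t=17: L0/L1/L2 = H/DEG/- → run H
t=18: L0/L1/L2 = H/DEG/- → run H
t=19: L0/L1/L2 = -/DEG/- → run D
t=20: L0/L1/L2 = -/DEG/- → run D
t=21: L0/L1/L2 = -/DEG/- → run D
t=22: L0/L1/L2 = -/DEG/- → run D
t=23: L0/L1/L2 = -/EG/- → run E
t=24: L0/L1/L2 = -/EG/- → run E
t=25: L0/L1/L2 = -/G/- → run G
t=26: L0/L1/L2 = -/G/- → run G
t=27: L0/L1/L2 = -/G/- → run G
t=28: L0/L1/L2 = -/G/- → run G
t=29: L0/L1/L2 = -/G/- → run G
t=30: (idle)
t=31: (idle)
t=32: (idle)
t=33: (idle)
t=34: (idle)
t=35: (idle)
t=36: (idle)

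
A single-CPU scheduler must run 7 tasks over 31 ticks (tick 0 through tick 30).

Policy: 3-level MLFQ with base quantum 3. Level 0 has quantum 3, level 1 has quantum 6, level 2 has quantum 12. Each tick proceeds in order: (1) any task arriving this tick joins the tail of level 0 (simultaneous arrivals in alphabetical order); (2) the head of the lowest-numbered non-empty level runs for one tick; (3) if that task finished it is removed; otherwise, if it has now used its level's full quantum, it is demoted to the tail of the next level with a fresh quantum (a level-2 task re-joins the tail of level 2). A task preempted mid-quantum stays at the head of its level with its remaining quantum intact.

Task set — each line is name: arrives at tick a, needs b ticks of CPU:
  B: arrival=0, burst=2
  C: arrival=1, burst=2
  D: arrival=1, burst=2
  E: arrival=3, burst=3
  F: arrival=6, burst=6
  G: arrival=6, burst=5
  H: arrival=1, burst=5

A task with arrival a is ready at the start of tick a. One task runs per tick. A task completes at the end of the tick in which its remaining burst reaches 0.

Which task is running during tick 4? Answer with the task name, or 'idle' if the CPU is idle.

running at tick 4 = D

t=0: L0/L1/L2 = B/-/- → run B
t=1: L0/L1/L2 = BCDH/-/- → run B
t=2: L0/L1/L2 = CDH/-/- → run C
t=3: L0/L1/L2 = CDHE/-/- → run C
t=4: L0/L1/L2 = DHE/-/- → run D
t=5: L0/L1/L2 = DHE/-/- → run D
t=6: L0/L1/L2 = HEFG/-/- → run H
t=7: L0/L1/L2 = HEFG/-/- → run H
t=8: L0/L1/L2 = HEFG/-/- → run H
t=9: L0/L1/L2 = EFG/H/- → run E
t=10: L0/L1/L2 = EFG/H/- → run E
t=11: L0/L1/L2 = EFG/H/- → run E
t=12: L0/L1/L2 = FG/H/- → run F
t=13: L0/L1/L2 = FG/H/- → run F
t=14: L0/L1/L2 = FG/H/- → run F
t=15: L0/L1/L2 = G/HF/- → run G
t=16: L0/L1/L2 = G/HF/- → run G
t=17: L0/L1/L2 = G/HF/- → run G
t=18: L0/L1/L2 = -/HFG/- → run H
t=19: L0/L1/L2 = -/HFG/- → run H
t=20: L0/L1/L2 = -/FG/- → run F
t=21: L0/L1/L2 = -/FG/- → run F
t=22: L0/L1/L2 = -/FG/- → run F
t=23: L0/L1/L2 = -/G/- → run G
t=24: L0/L1/L2 = -/G/- → run G
t=25: (idle)
t=26: (idle)
t=27: (idle)
t=28: (idle)
t=29: (idle)
t=30: (idle)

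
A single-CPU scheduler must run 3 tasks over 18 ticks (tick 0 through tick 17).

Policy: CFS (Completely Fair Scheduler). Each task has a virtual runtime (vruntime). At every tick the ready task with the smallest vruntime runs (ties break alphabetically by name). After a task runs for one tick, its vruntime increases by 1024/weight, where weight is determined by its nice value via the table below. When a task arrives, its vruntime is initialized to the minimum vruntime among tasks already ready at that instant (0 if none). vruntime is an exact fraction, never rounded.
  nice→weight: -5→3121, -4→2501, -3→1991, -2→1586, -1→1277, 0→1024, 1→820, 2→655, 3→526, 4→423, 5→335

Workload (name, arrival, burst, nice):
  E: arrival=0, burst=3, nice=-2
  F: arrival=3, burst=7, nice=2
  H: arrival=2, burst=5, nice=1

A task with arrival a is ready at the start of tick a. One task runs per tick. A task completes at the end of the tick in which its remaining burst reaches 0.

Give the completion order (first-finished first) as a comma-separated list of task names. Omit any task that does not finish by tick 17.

completion order = E, H, F

t=0: vr[E=0] → run E
t=1: vr[E=512/793] → run E
t=2: vr[E=1024/793 H=1024/793] → run E
t=3: vr[F=1024/793 H=1024/793] → run F
t=4: vr[F=1482752/519415 H=1024/793] → run H
t=5: vr[F=1482752/519415 H=412928/162565] → run H
t=6: vr[F=1482752/519415 H=615936/162565] → run F
t=7: vr[F=2294784/519415 H=615936/162565] → run H
t=8: vr[F=2294784/519415 H=818944/162565] → run F
t=9: vr[F=3106816/519415 H=818944/162565] → run H
t=10: vr[F=3106816/519415 H=1021952/162565] → run F
t=11: vr[F=3918848/519415 H=1021952/162565] → run H
t=12: vr[F=3918848/519415] → run F
t=13: vr[F=946176/103883] → run F
t=14: vr[F=5542912/519415] → run F
t=15: (idle)
t=16: (idle)
t=17: (idle)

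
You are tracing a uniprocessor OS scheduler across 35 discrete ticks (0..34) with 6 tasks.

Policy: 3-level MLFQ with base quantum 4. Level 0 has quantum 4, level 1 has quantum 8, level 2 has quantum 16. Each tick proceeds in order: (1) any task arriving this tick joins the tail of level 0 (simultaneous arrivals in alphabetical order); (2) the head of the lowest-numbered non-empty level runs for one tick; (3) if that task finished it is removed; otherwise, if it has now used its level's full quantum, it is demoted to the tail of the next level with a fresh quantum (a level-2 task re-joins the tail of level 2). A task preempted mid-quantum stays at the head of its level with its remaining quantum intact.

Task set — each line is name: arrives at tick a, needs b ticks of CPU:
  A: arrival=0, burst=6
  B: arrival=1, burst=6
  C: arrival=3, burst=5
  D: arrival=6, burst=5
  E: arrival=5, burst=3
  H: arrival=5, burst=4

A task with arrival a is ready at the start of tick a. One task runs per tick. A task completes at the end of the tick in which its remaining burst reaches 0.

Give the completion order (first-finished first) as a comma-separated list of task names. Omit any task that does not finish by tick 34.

t=0: L0/L1/L2 = A/-/- → run A
t=1: L0/L1/L2 = AB/-/- → run A
t=2: L0/L1/L2 = AB/-/- → run A
t=3: L0/L1/L2 = ABC/-/- → run A
t=4: L0/L1/L2 = BC/A/- → run B
t=5: L0/L1/L2 = BCEH/A/- → run B
t=6: L0/L1/L2 = BCEHD/A/- → run B
t=7: L0/L1/L2 = BCEHD/A/- → run B
t=8: L0/L1/L2 = CEHD/AB/- → run C
t=9: L0/L1/L2 = CEHD/AB/- → run C
t=10: L0/L1/L2 = CEHD/AB/- → run C
t=11: L0/L1/L2 = CEHD/AB/- → run C
t=12: L0/L1/L2 = EHD/ABC/- → run E
t=13: L0/L1/L2 = EHD/ABC/- → run E
t=14: L0/L1/L2 = EHD/ABC/- → run E
t=15: L0/L1/L2 = HD/ABC/- → run H
t=16: L0/L1/L2 = HD/ABC/- → run H
t=17: L0/L1/L2 = HD/ABC/- → run H
t=18: L0/L1/L2 = HD/ABC/- → run H
t=19: L0/L1/L2 = D/ABC/- → run D
t=20: L0/L1/L2 = D/ABC/- → run D
t=21: L0/L1/L2 = D/ABC/- → run D
t=22: L0/L1/L2 = D/ABC/- → run D
t=23: L0/L1/L2 = -/ABCD/- → run A
t=24: L0/L1/L2 = -/ABCD/- → run A
t=25: L0/L1/L2 = -/BCD/- → run B
t=26: L0/L1/L2 = -/BCD/- → run B
t=27: L0/L1/L2 = -/CD/- → run C
t=28: L0/L1/L2 = -/D/- → run D
t=29: (idle)
t=30: (idle)
t=31: (idle)
t=32: (idle)
t=33: (idle)
t=34: (idle)

completion order = E, H, A, B, C, D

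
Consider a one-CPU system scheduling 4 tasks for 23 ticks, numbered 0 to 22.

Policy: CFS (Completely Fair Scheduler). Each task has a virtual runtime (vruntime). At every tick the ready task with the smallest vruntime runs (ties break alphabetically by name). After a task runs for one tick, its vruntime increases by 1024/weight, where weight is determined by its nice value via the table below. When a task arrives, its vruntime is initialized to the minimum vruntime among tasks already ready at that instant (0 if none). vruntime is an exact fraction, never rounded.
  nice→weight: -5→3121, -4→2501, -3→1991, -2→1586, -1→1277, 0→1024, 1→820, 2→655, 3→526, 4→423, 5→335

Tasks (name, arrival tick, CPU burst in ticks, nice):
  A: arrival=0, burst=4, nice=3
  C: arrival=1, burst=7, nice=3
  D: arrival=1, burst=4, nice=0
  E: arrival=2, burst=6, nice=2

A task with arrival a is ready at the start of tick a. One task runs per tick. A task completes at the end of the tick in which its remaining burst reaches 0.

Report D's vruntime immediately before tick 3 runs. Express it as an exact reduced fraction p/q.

vruntime(D, start of tick 3) = 512/263

t=0: vr[A=0] → run A
t=1: vr[A=512/263 C=512/263 D=512/263] → run A
t=2: vr[A=1024/263 C=512/263 D=512/263 E=512/263] → run C
t=3: vr[A=1024/263 C=1024/263 D=512/263 E=512/263] → run D
t=4: vr[A=1024/263 C=1024/263 D=775/263 E=512/263] → run E
t=5: vr[A=1024/263 C=1024/263 D=775/263 E=604672/172265] → run D
t=6: vr[A=1024/263 C=1024/263 D=1038/263 E=604672/172265] → run E
t=7: vr[A=1024/263 C=1024/263 D=1038/263 E=873984/172265] → run A
t=8: vr[A=1536/263 C=1024/263 D=1038/263 E=873984/172265] → run C
t=9: vr[A=1536/263 C=1536/263 D=1038/263 E=873984/172265] → run D
t=10: vr[A=1536/263 C=1536/263 D=1301/263 E=873984/172265] → run D
t=11: vr[A=1536/263 C=1536/263 E=873984/172265] → run E
t=12: vr[A=1536/263 C=1536/263 E=1143296/172265] → run A
t=13: vr[C=1536/263 E=1143296/172265] → run C
t=14: vr[C=2048/263 E=1143296/172265] → run E
t=15: vr[C=2048/263 E=1412608/172265] → run C
t=16: vr[C=2560/263 E=1412608/172265] → run E
t=17: vr[C=2560/263 E=336384/34453] → run C
t=18: vr[C=3072/263 E=336384/34453] → run E
t=19: vr[C=3072/263] → run C
t=20: vr[C=3584/263] → run C
t=21: (idle)
t=22: (idle)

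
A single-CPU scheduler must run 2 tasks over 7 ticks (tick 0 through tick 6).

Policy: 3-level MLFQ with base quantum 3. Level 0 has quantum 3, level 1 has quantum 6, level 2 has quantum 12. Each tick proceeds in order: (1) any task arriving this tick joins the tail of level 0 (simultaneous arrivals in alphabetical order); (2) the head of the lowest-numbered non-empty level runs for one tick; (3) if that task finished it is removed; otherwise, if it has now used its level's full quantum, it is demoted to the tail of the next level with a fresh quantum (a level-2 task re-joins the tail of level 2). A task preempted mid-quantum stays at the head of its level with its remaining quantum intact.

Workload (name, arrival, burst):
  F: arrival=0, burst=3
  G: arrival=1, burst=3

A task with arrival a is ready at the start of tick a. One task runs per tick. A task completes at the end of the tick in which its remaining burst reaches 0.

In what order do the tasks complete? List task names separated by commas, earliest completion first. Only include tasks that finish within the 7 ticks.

t=0: L0/L1/L2 = F/-/- → run F
t=1: L0/L1/L2 = FG/-/- → run F
t=2: L0/L1/L2 = FG/-/- → run F
t=3: L0/L1/L2 = G/-/- → run G
t=4: L0/L1/L2 = G/-/- → run G
t=5: L0/L1/L2 = G/-/- → run G
t=6: (idle)

completion order = F, G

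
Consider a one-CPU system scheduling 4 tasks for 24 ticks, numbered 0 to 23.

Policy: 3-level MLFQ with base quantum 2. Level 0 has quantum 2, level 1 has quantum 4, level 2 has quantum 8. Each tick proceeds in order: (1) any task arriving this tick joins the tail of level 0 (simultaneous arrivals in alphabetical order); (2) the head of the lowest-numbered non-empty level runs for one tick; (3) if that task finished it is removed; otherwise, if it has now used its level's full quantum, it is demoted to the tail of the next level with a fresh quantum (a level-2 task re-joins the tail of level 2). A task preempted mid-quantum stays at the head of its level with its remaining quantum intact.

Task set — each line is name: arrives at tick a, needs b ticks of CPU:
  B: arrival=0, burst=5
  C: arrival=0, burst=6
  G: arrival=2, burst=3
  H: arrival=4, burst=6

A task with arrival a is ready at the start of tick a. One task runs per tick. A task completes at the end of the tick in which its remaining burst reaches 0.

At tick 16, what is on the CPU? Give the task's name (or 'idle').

running at tick 16 = H

t=0: L0/L1/L2 = BC/-/- → run B
t=1: L0/L1/L2 = BC/-/- → run B
t=2: L0/L1/L2 = CG/B/- → run C
t=3: L0/L1/L2 = CG/B/- → run C
t=4: L0/L1/L2 = GH/BC/- → run G
t=5: L0/L1/L2 = GH/BC/- → run G
t=6: L0/L1/L2 = H/BCG/- → run H
t=7: L0/L1/L2 = H/BCG/- → run H
t=8: L0/L1/L2 = -/BCGH/- → run B
t=9: L0/L1/L2 = -/BCGH/- → run B
t=10: L0/L1/L2 = -/BCGH/- → run B
t=11: L0/L1/L2 = -/CGH/- → run C
t=12: L0/L1/L2 = -/CGH/- → run C
t=13: L0/L1/L2 = -/CGH/- → run C
t=14: L0/L1/L2 = -/CGH/- → run C
t=15: L0/L1/L2 = -/GH/- → run G
t=16: L0/L1/L2 = -/H/- → run H
t=17: L0/L1/L2 = -/H/- → run H
t=18: L0/L1/L2 = -/H/- → run H
t=19: L0/L1/L2 = -/H/- → run H
t=20: (idle)
t=21: (idle)
t=22: (idle)
t=23: (idle)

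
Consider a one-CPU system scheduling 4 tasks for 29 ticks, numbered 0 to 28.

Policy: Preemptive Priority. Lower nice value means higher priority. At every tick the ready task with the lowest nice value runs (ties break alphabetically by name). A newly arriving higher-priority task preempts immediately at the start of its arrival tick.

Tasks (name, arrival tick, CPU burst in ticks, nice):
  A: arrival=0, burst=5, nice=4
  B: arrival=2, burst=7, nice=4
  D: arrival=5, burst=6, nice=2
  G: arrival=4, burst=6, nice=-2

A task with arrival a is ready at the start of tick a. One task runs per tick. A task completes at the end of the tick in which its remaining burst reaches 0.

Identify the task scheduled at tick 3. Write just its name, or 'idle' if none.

running at tick 3 = A

t=0: ready={A} → run A
t=1: ready={A} → run A
t=2: ready={A,B} → run A
t=3: ready={A,B} → run A
t=4: ready={A,B,G} → run G
t=5: ready={A,B,D,G} → run G
t=6: ready={A,B,D,G} → run G
t=7: ready={A,B,D,G} → run G
t=8: ready={A,B,D,G} → run G
t=9: ready={A,B,D,G} → run G
t=10: ready={A,B,D} → run D
t=11: ready={A,B,D} → run D
t=12: ready={A,B,D} → run D
t=13: ready={A,B,D} → run D
t=14: ready={A,B,D} → run D
t=15: ready={A,B,D} → run D
t=16: ready={A,B} → run A
t=17: ready={B} → run B
t=18: ready={B} → run B
t=19: ready={B} → run B
t=20: ready={B} → run B
t=21: ready={B} → run B
t=22: ready={B} → run B
t=23: ready={B} → run B
t=24: (idle)
t=25: (idle)
t=26: (idle)
t=27: (idle)
t=28: (idle)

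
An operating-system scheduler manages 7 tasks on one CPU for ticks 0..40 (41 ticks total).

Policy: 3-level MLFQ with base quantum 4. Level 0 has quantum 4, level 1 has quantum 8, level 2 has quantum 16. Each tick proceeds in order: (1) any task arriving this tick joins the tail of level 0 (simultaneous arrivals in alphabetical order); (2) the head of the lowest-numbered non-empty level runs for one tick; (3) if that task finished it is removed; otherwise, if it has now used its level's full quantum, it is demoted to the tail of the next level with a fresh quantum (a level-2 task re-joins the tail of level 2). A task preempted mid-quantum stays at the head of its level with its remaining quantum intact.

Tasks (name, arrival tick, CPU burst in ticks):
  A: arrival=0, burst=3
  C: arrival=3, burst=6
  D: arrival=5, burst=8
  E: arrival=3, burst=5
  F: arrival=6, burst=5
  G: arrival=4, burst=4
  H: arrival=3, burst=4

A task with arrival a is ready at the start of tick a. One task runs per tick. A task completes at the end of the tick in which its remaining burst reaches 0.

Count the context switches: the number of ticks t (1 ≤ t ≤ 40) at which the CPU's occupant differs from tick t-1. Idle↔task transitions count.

t=0: L0/L1/L2 = A/-/- → run A
t=1: L0/L1/L2 = A/-/- → run A
t=2: L0/L1/L2 = A/-/- → run A
t=3: L0/L1/L2 = CEH/-/- → run C
t=4: L0/L1/L2 = CEHG/-/- → run C
t=5: L0/L1/L2 = CEHGD/-/- → run C
t=6: L0/L1/L2 = CEHGDF/-/- → run C
t=7: L0/L1/L2 = EHGDF/C/- → run E
t=8: L0/L1/L2 = EHGDF/C/- → run E
t=9: L0/L1/L2 = EHGDF/C/- → run E
t=10: L0/L1/L2 = EHGDF/C/- → run E
t=11: L0/L1/L2 = HGDF/CE/- → run H
t=12: L0/L1/L2 = HGDF/CE/- → run H
t=13: L0/L1/L2 = HGDF/CE/- → run H
t=14: L0/L1/L2 = HGDF/CE/- → run H
t=15: L0/L1/L2 = GDF/CE/- → run G
t=16: L0/L1/L2 = GDF/CE/- → run G
t=17: L0/L1/L2 = GDF/CE/- → run G
t=18: L0/L1/L2 = GDF/CE/- → run G
t=19: L0/L1/L2 = DF/CE/- → run D
t=20: L0/L1/L2 = DF/CE/- → run D
t=21: L0/L1/L2 = DF/CE/- → run D
t=22: L0/L1/L2 = DF/CE/- → run D
t=23: L0/L1/L2 = F/CED/- → run F
t=24: L0/L1/L2 = F/CED/- → run F
t=25: L0/L1/L2 = F/CED/- → run F
t=26: L0/L1/L2 = F/CED/- → run F
t=27: L0/L1/L2 = -/CEDF/- → run C
t=28: L0/L1/L2 = -/CEDF/- → run C
t=29: L0/L1/L2 = -/EDF/- → run E
t=30: L0/L1/L2 = -/DF/- → run D
t=31: L0/L1/L2 = -/DF/- → run D
t=32: L0/L1/L2 = -/DF/- → run D
t=33: L0/L1/L2 = -/DF/- → run D
t=34: L0/L1/L2 = -/F/- → run F
t=35: (idle)
t=36: (idle)
t=37: (idle)
t=38: (idle)
t=39: (idle)
t=40: (idle)

context switches = 11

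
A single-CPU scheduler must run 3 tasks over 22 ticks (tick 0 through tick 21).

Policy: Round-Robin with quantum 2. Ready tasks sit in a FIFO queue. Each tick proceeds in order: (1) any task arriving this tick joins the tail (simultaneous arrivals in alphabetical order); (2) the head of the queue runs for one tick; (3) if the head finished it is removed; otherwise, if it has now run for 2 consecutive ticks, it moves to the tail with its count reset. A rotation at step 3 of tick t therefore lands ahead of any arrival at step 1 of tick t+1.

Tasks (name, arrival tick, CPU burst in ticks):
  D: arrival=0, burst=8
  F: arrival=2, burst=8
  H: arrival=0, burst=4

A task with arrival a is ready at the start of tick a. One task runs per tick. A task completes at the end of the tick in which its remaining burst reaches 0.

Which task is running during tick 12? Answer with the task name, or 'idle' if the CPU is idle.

running at tick 12 = F

t=0: queue=[D,H] q_used=0 → run D
t=1: queue=[D,H] q_used=1 → run D
t=2: queue=[H,D,F] q_used=0 → run H
t=3: queue=[H,D,F] q_used=1 → run H
t=4: queue=[D,F,H] q_used=0 → run D
t=5: queue=[D,F,H] q_used=1 → run D
t=6: queue=[F,H,D] q_used=0 → run F
t=7: queue=[F,H,D] q_used=1 → run F
t=8: queue=[H,D,F] q_used=0 → run H
t=9: queue=[H,D,F] q_used=1 → run H
t=10: queue=[D,F] q_used=0 → run D
t=11: queue=[D,F] q_used=1 → run D
t=12: queue=[F,D] q_used=0 → run F
t=13: queue=[F,D] q_used=1 → run F
t=14: queue=[D,F] q_used=0 → run D
t=15: queue=[D,F] q_used=1 → run D
t=16: queue=[F] q_used=0 → run F
t=17: queue=[F] q_used=1 → run F
t=18: queue=[F] q_used=0 → run F
t=19: queue=[F] q_used=1 → run F
t=20: (idle)
t=21: (idle)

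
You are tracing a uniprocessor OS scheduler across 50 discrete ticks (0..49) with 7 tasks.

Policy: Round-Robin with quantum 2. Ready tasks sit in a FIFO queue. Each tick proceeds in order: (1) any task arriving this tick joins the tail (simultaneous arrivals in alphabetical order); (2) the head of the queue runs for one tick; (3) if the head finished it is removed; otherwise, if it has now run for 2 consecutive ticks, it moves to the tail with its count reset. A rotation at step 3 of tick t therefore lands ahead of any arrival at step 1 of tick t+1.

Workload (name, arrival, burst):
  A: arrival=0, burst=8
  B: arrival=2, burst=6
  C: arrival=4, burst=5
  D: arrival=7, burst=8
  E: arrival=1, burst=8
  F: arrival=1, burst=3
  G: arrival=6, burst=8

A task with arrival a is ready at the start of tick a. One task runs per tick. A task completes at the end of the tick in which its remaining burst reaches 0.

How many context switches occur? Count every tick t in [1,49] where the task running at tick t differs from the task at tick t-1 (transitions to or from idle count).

t=0: queue=[A] q_used=0 → run A
t=1: queue=[A,E,F] q_used=1 → run A
t=2: queue=[E,F,A,B] q_used=0 → run E
t=3: queue=[E,F,A,B] q_used=1 → run E
t=4: queue=[F,A,B,E,C] q_used=0 → run F
t=5: queue=[F,A,B,E,C] q_used=1 → run F
t=6: queue=[A,B,E,C,F,G] q_used=0 → run A
t=7: queue=[A,B,E,C,F,G,D] q_used=1 → run A
t=8: queue=[B,E,C,F,G,D,A] q_used=0 → run B
t=9: queue=[B,E,C,F,G,D,A] q_used=1 → run B
t=10: queue=[E,C,F,G,D,A,B] q_used=0 → run E
t=11: queue=[E,C,F,G,D,A,B] q_used=1 → run E
t=12: queue=[C,F,G,D,A,B,E] q_used=0 → run C
t=13: queue=[C,F,G,D,A,B,E] q_used=1 → run C
t=14: queue=[F,G,D,A,B,E,C] q_used=0 → run F
t=15: queue=[G,D,A,B,E,C] q_used=0 → run G
t=16: queue=[G,D,A,B,E,C] q_used=1 → run G
t=17: queue=[D,A,B,E,C,G] q_used=0 → run D
t=18: queue=[D,A,B,E,C,G] q_used=1 → run D
t=19: queue=[A,B,E,C,G,D] q_used=0 → run A
t=20: queue=[A,B,E,C,G,D] q_used=1 → run A
t=21: queue=[B,E,C,G,D,A] q_used=0 → run B
t=22: queue=[B,E,C,G,D,A] q_used=1 → run B
t=23: queue=[E,C,G,D,A,B] q_used=0 → run E
t=24: queue=[E,C,G,D,A,B] q_used=1 → run E
t=25: queue=[C,G,D,A,B,E] q_used=0 → run C
t=26: queue=[C,G,D,A,B,E] q_used=1 → run C
t=27: queue=[G,D,A,B,E,C] q_used=0 → run G
t=28: queue=[G,D,A,B,E,C] q_used=1 → run G
t=29: queue=[D,A,B,E,C,G] q_used=0 → run D
t=30: queue=[D,A,B,E,C,G] q_used=1 → run D
t=31: queue=[A,B,E,C,G,D] q_used=0 → run A
t=32: queue=[A,B,E,C,G,D] q_used=1 → run A
t=33: queue=[B,E,C,G,D] q_used=0 → run B
t=34: queue=[B,E,C,G,D] q_used=1 → run B
t=35: queue=[E,C,G,D] q_used=0 → run E
t=36: queue=[E,C,G,D] q_used=1 → run E
t=37: queue=[C,G,D] q_used=0 → run C
t=38: queue=[G,D] q_used=0 → run G
t=39: queue=[G,D] q_used=1 → run G
t=40: queue=[D,G] q_used=0 → run D
t=41: queue=[D,G] q_used=1 → run D
t=42: queue=[G,D] q_used=0 → run G
t=43: queue=[G,D] q_used=1 → run G
t=44: queue=[D] q_used=0 → run D
t=45: queue=[D] q_used=1 → run D
t=46: (idle)
t=47: (idle)
t=48: (idle)
t=49: (idle)

context switches = 24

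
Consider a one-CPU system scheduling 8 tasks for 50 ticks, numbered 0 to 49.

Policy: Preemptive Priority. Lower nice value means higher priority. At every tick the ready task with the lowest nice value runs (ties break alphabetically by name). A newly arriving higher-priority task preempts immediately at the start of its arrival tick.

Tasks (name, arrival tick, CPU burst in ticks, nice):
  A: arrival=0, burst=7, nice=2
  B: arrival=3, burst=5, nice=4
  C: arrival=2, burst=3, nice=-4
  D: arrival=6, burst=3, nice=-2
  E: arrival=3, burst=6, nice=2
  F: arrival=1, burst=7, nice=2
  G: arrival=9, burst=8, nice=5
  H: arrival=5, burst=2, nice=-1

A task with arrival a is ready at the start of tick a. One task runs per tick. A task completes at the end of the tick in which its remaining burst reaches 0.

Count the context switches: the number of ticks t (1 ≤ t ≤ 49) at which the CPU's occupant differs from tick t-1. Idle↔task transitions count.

context switches = 10

t=0: ready={A} → run A
t=1: ready={A,F} → run A
t=2: ready={A,C,F} → run C
t=3: ready={A,B,C,E,F} → run C
t=4: ready={A,B,C,E,F} → run C
t=5: ready={A,B,E,F,H} → run H
t=6: ready={A,B,D,E,F,H} → run D
t=7: ready={A,B,D,E,F,H} → run D
t=8: ready={A,B,D,E,F,H} → run D
t=9: ready={A,B,E,F,G,H} → run H
t=10: ready={A,B,E,F,G} → run A
t=11: ready={A,B,E,F,G} → run A
t=12: ready={A,B,E,F,G} → run A
t=13: ready={A,B,E,F,G} → run A
t=14: ready={A,B,E,F,G} → run A
t=15: ready={B,E,F,G} → run E
t=16: ready={B,E,F,G} → run E
t=17: ready={B,E,F,G} → run E
t=18: ready={B,E,F,G} → run E
t=19: ready={B,E,F,G} → run E
t=20: ready={B,E,F,G} → run E
t=21: ready={B,F,G} → run F
t=22: ready={B,F,G} → run F
t=23: ready={B,F,G} → run F
t=24: ready={B,F,G} → run F
t=25: ready={B,F,G} → run F
t=26: ready={B,F,G} → run F
t=27: ready={B,F,G} → run F
t=28: ready={B,G} → run B
t=29: ready={B,G} → run B
t=30: ready={B,G} → run B
t=31: ready={B,G} → run B
t=32: ready={B,G} → run B
t=33: ready={G} → run G
t=34: ready={G} → run G
t=35: ready={G} → run G
t=36: ready={G} → run G
t=37: ready={G} → run G
t=38: ready={G} → run G
t=39: ready={G} → run G
t=40: ready={G} → run G
t=41: (idle)
t=42: (idle)
t=43: (idle)
t=44: (idle)
t=45: (idle)
t=46: (idle)
t=47: (idle)
t=48: (idle)
t=49: (idle)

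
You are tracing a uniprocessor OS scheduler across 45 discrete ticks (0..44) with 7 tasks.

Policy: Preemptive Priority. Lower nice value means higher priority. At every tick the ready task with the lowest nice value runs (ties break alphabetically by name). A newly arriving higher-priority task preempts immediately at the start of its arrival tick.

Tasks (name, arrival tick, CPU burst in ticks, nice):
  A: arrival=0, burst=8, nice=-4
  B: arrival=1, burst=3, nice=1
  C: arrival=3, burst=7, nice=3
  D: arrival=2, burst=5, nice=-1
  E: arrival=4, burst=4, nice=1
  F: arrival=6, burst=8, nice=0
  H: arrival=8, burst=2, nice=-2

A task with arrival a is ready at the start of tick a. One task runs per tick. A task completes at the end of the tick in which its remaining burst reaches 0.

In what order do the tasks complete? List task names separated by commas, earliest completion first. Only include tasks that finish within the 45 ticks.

t=0: ready={A} → run A
t=1: ready={A,B} → run A
t=2: ready={A,B,D} → run A
t=3: ready={A,B,C,D} → run A
t=4: ready={A,B,C,D,E} → run A
t=5: ready={A,B,C,D,E} → run A
t=6: ready={A,B,C,D,E,F} → run A
t=7: ready={A,B,C,D,E,F} → run A
t=8: ready={B,C,D,E,F,H} → run H
t=9: ready={B,C,D,E,F,H} → run H
t=10: ready={B,C,D,E,F} → run D
t=11: ready={B,C,D,E,F} → run D
t=12: ready={B,C,D,E,F} → run D
t=13: ready={B,C,D,E,F} → run D
t=14: ready={B,C,D,E,F} → run D
t=15: ready={B,C,E,F} → run F
t=16: ready={B,C,E,F} → run F
t=17: ready={B,C,E,F} → run F
t=18: ready={B,C,E,F} → run F
t=19: ready={B,C,E,F} → run F
t=20: ready={B,C,E,F} → run F
t=21: ready={B,C,E,F} → run F
t=22: ready={B,C,E,F} → run F
t=23: ready={B,C,E} → run B
t=24: ready={B,C,E} → run B
t=25: ready={B,C,E} → run B
t=26: ready={C,E} → run E
t=27: ready={C,E} → run E
t=28: ready={C,E} → run E
t=29: ready={C,E} → run E
t=30: ready={C} → run C
t=31: ready={C} → run C
t=32: ready={C} → run C
t=33: ready={C} → run C
t=34: ready={C} → run C
t=35: ready={C} → run C
t=36: ready={C} → run C
t=37: (idle)
t=38: (idle)
t=39: (idle)
t=40: (idle)
t=41: (idle)
t=42: (idle)
t=43: (idle)
t=44: (idle)

completion order = A, H, D, F, B, E, C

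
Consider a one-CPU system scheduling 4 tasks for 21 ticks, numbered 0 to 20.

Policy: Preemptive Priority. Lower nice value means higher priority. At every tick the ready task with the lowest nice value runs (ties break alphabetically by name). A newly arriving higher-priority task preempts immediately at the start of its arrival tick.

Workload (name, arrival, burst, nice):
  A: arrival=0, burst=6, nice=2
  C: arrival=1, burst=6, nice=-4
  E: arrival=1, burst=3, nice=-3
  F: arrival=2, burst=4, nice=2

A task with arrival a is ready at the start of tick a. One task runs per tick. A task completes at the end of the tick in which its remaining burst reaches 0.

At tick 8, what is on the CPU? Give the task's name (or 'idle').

t=0: ready={A} → run A
t=1: ready={A,C,E} → run C
t=2: ready={A,C,E,F} → run C
t=3: ready={A,C,E,F} → run C
t=4: ready={A,C,E,F} → run C
t=5: ready={A,C,E,F} → run C
t=6: ready={A,C,E,F} → run C
t=7: ready={A,E,F} → run E
t=8: ready={A,E,F} → run E
t=9: ready={A,E,F} → run E
t=10: ready={A,F} → run A
t=11: ready={A,F} → run A
t=12: ready={A,F} → run A
t=13: ready={A,F} → run A
t=14: ready={A,F} → run A
t=15: ready={F} → run F
t=16: ready={F} → run F
t=17: ready={F} → run F
t=18: ready={F} → run F
t=19: (idle)
t=20: (idle)

running at tick 8 = E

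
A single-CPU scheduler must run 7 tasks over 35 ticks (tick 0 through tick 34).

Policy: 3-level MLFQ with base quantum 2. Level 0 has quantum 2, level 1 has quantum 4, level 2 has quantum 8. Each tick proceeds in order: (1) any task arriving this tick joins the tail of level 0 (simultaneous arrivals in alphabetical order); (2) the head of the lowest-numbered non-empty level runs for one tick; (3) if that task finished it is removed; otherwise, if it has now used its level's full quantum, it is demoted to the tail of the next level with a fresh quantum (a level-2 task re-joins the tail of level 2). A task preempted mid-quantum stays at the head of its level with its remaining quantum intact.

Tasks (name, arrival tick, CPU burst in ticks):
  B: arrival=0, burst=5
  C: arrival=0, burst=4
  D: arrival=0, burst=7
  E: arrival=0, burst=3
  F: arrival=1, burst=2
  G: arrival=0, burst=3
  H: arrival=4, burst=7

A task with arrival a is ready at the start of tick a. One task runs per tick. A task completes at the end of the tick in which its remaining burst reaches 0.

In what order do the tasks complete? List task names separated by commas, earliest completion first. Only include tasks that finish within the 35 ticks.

t=0: L0/L1/L2 = BCDEG/-/- → run B
t=1: L0/L1/L2 = BCDEGF/-/- → run B
t=2: L0/L1/L2 = CDEGF/B/- → run C
t=3: L0/L1/L2 = CDEGF/B/- → run C
t=4: L0/L1/L2 = DEGFH/BC/- → run D
t=5: L0/L1/L2 = DEGFH/BC/- → run D
t=6: L0/L1/L2 = EGFH/BCD/- → run E
t=7: L0/L1/L2 = EGFH/BCD/- → run E
t=8: L0/L1/L2 = GFH/BCDE/- → run G
t=9: L0/L1/L2 = GFH/BCDE/- → run G
t=10: L0/L1/L2 = FH/BCDEG/- → run F
t=11: L0/L1/L2 = FH/BCDEG/- → run F
t=12: L0/L1/L2 = H/BCDEG/- → run H
t=13: L0/L1/L2 = H/BCDEG/- → run H
t=14: L0/L1/L2 = -/BCDEGH/- → run B
t=15: L0/L1/L2 = -/BCDEGH/- → run B
t=16: L0/L1/L2 = -/BCDEGH/- → run B
t=17: L0/L1/L2 = -/CDEGH/- → run C
t=18: L0/L1/L2 = -/CDEGH/- → run C
t=19: L0/L1/L2 = -/DEGH/- → run D
t=20: L0/L1/L2 = -/DEGH/- → run D
t=21: L0/L1/L2 = -/DEGH/- → run D
t=22: L0/L1/L2 = -/DEGH/- → run D
t=23: L0/L1/L2 = -/EGH/D → run E
t=24: L0/L1/L2 = -/GH/D → run G
t=25: L0/L1/L2 = -/H/D → run H
t=26: L0/L1/L2 = -/H/D → run H
t=27: L0/L1/L2 = -/H/D → run H
t=28: L0/L1/L2 = -/H/D → run H
t=29: L0/L1/L2 = -/-/DH → run D
t=30: L0/L1/L2 = -/-/H → run H
t=31: (idle)
t=32: (idle)
t=33: (idle)
t=34: (idle)

completion order = F, B, C, E, G, D, H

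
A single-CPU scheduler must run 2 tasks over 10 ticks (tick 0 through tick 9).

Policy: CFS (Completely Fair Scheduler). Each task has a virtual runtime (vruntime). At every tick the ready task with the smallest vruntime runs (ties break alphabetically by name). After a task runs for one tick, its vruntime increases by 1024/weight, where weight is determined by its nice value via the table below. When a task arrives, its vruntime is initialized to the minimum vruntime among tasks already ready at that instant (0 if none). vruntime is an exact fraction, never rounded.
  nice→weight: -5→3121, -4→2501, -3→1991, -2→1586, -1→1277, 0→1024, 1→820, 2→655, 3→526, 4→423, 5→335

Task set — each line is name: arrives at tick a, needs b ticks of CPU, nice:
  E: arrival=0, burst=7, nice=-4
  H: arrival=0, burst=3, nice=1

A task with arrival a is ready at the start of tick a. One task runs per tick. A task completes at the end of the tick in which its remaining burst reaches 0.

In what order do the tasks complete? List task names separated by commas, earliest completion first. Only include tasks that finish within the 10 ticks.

completion order = E, H

t=0: vr[E=0 H=0] → run E
t=1: vr[E=1024/2501 H=0] → run H
t=2: vr[E=1024/2501 H=256/205] → run E
t=3: vr[E=2048/2501 H=256/205] → run E
t=4: vr[E=3072/2501 H=256/205] → run E
t=5: vr[E=4096/2501 H=256/205] → run H
t=6: vr[E=4096/2501 H=512/205] → run E
t=7: vr[E=5120/2501 H=512/205] → run E
t=8: vr[E=6144/2501 H=512/205] → run E
t=9: vr[H=512/205] → run H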